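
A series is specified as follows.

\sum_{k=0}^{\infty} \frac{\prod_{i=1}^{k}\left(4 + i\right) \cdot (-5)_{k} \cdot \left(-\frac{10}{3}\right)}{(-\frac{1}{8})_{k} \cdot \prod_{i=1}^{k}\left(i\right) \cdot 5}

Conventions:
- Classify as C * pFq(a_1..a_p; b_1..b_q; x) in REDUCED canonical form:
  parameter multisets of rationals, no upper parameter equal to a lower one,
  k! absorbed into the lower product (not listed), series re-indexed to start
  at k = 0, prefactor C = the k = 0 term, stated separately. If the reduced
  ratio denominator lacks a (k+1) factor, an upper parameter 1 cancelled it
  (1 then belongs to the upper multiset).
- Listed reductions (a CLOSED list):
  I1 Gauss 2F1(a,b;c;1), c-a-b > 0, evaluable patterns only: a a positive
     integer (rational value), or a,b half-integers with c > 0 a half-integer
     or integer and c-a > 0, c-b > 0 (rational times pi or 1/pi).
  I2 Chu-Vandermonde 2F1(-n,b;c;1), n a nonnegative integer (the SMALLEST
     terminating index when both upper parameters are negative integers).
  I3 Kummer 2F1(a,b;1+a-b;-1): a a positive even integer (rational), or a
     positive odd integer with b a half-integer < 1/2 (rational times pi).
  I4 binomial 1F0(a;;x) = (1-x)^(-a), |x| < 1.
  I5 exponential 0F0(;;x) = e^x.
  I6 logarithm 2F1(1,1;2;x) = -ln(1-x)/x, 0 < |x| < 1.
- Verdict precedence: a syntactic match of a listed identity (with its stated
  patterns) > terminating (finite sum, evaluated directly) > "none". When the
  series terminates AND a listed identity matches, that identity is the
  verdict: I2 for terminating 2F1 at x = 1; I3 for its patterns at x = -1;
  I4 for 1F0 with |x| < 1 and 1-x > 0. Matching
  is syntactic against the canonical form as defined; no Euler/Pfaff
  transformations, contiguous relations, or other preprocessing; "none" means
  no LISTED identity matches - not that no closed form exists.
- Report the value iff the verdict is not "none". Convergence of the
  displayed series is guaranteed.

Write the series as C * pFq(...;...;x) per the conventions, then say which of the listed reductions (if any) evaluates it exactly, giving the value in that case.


Classification (C = -\frac{2}{3}): 2F1 with upper {-5, 5}, lower {-\frac{1}{8}}, argument x = 1. Verdict: Chu-Vandermonde (I2) fires (terminating 2F1 at x = 1 with n = 5, b = 5, c = -\frac{1}{8}). Sum: -\frac{230010}{4991}.

Key step: from the first term -\frac{2}{3}: the running product (prefactor -2/3) telescopes to a rising factorial.
Step ratio: r(k) = 1 * (k-5) (k+5) / [(k-\frac{1}{8}) (k+1)] ; factor over Q: parameters, x = 1, and C = -\frac{2}{3}.


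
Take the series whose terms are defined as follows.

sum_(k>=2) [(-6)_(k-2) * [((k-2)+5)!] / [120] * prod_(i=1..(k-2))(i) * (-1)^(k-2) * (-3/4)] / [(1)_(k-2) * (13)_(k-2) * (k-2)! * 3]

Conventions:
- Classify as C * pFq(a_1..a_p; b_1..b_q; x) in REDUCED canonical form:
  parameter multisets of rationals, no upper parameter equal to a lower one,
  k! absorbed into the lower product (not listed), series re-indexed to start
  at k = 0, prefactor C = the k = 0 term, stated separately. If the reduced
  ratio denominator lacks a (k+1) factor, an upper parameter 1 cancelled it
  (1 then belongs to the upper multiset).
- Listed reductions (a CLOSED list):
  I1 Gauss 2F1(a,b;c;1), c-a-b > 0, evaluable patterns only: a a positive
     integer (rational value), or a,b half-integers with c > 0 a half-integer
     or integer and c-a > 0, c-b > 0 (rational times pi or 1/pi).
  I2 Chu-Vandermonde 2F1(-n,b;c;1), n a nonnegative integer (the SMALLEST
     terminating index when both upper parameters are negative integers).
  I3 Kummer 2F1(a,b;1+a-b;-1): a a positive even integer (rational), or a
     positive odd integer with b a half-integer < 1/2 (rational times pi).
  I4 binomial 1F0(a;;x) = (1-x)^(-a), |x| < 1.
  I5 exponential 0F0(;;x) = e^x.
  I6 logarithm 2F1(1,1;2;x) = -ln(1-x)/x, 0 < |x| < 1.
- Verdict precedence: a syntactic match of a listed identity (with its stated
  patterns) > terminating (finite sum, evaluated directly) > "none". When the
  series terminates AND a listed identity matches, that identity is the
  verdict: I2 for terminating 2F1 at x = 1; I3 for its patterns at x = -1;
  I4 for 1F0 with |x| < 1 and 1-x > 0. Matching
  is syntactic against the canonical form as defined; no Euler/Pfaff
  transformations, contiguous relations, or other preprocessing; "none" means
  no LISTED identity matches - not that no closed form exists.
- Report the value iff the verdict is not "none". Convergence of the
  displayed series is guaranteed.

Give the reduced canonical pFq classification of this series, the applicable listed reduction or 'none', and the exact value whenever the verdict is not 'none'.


With C = -1/4: the canonical form is 2F1(-6, 6; 13; -1). Verdict: Kummer (I3) applies (x = -1; c = 13 equals 1+a-b for upper {-6, 6}: listed pattern). Exact value: -11/4.

First insight: x = (-1) and the running product (prefactor -1/4) telescopes to a rising factorial.
Step ratio: r(k) = (-1) * (k-6) (k+6) / [(k+13) (k+1)] - rational; roots negated = parameters, x = (-1), C = -1/4.


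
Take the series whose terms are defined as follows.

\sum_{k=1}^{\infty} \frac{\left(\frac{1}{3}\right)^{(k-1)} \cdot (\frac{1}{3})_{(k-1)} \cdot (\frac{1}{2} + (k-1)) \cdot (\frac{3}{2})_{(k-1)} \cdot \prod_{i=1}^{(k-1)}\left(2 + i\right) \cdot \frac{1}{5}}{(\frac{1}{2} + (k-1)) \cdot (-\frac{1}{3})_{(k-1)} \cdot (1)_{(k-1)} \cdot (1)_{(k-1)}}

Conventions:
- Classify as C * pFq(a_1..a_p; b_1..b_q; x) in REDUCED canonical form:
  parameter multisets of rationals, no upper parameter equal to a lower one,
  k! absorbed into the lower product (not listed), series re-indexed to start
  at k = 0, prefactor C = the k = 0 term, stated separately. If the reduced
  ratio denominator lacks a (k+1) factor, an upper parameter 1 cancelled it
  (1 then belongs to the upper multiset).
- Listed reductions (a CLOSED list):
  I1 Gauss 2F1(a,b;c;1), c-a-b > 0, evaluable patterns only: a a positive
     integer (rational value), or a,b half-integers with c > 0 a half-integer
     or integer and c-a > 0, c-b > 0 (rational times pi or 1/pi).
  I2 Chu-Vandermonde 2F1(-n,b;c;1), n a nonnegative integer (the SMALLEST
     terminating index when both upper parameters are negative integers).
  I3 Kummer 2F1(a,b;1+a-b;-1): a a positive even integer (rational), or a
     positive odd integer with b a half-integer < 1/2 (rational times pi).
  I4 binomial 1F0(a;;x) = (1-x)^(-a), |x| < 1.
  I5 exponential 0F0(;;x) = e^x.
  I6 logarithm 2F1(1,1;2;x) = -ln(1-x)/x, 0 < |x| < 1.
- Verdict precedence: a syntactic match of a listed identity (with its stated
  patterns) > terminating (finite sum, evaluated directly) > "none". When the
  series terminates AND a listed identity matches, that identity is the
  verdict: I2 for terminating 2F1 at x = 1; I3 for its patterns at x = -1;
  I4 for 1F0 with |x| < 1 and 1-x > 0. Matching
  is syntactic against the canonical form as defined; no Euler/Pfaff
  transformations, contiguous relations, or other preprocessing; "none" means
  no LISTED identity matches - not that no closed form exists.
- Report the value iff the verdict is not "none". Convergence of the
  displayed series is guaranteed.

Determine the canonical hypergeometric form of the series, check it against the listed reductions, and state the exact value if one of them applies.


Reduced: x = \frac{1}{3}, 3F2, upper = {\frac{1}{3}, \frac{3}{2}, 3}, lower = {-\frac{1}{3}, 1}, C = \frac{1}{5}. Verdict: none - at argument \frac{1}{3} the multisets {\frac{1}{3}, \frac{3}{2}, 3} ; {-\frac{1}{3}, 1} match no listed identity.

The tell: from the first term \frac{1}{5}: the running product (prefactor 1/5) telescopes to a rising factorial.
Ratio: r(k) = \frac{1}{3} * (k+\frac{1}{3}) (k+\frac{3}{2}) (k+3) / [(k-\frac{1}{3}) (k+1) (k+1)] - poly over poly, x = \frac{1}{3} from leading terms; C = \frac{1}{5} at k = 0.


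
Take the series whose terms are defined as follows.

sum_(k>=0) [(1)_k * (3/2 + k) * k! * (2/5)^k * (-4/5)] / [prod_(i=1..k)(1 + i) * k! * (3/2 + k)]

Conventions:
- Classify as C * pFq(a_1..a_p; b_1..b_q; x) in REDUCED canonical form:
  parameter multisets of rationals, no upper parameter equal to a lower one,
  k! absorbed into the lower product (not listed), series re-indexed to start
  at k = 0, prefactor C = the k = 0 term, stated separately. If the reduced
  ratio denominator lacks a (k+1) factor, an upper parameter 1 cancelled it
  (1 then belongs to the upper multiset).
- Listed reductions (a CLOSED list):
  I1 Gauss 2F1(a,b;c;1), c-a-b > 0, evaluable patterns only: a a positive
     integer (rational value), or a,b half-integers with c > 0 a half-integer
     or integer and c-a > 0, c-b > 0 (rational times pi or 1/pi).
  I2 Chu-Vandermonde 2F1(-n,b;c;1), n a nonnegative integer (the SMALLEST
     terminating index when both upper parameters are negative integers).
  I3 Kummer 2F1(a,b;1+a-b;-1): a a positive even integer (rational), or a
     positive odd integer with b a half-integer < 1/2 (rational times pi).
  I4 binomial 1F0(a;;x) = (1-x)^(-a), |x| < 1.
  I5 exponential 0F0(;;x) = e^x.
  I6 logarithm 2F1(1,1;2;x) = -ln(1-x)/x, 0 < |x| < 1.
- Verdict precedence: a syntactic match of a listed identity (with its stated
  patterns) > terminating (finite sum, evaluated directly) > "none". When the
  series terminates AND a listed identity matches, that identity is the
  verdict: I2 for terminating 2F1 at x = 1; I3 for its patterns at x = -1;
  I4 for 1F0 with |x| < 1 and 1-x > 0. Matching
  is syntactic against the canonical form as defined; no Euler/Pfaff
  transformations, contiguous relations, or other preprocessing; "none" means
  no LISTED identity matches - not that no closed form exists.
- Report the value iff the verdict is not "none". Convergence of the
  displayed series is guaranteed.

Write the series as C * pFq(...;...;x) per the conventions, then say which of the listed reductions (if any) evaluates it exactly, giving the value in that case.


Key observation: with t_0 = -4/5, the factorial ratio (C = -4/5) (k+a-1)!/(a-1)! is a rising factorial (a)_k.
Step ratio: r(k) = (2/5) * (k+1) (k+1) / [(k+2) (k+1)] - rational; roots negated = parameters, x = (2/5), C = -4/5.

Prefactor -4/5, argument 2/5: 2F1 with upper {1, 1} over lower {2}. Verdict at x = 2/5: the logarithmic series (I6) matches (the logarithm: parameters (1,1;2), x = 2/5). Sum: 2 * ln(3/5).


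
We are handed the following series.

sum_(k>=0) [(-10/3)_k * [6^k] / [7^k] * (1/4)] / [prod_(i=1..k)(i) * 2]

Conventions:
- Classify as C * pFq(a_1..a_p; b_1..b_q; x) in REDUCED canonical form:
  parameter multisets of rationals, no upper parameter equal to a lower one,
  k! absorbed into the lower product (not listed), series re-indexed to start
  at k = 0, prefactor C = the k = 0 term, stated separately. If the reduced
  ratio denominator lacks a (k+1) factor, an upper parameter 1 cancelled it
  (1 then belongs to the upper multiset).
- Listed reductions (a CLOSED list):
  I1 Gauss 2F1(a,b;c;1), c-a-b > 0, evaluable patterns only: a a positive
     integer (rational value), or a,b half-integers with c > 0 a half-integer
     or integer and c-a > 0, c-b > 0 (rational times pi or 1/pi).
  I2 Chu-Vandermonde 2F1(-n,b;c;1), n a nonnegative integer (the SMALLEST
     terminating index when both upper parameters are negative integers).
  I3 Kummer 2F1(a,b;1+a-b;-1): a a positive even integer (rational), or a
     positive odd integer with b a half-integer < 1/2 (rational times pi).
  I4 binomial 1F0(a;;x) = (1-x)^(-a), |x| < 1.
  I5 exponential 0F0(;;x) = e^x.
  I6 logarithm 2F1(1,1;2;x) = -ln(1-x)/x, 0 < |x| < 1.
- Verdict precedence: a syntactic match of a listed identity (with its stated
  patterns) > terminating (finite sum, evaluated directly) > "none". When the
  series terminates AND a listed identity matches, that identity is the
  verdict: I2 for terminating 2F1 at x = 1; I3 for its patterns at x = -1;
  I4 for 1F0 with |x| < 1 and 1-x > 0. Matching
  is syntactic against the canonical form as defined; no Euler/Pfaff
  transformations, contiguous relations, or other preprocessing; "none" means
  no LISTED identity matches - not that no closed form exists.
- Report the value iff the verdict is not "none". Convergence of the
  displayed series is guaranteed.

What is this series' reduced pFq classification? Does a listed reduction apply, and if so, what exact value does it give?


With C = 1/8: the canonical form is 1F0(-10/3; -; 6/7). Verdict: the I4 binomial reduction matches (the 1F0 binomial series: exponent 10/3, x = 6/7). Its exact value is (1/8) * (1/7)^(10/3).

Key observation: t_0 = 1/8 here, and the two geometric factors (prefactor 1/8) combine into one argument.
Adjacent-term ratio: r(k) = (6/7) * (k-10/3) / [(k+1)] - rational in k. x = (6/7); t_0 = 1/8; negate the roots.


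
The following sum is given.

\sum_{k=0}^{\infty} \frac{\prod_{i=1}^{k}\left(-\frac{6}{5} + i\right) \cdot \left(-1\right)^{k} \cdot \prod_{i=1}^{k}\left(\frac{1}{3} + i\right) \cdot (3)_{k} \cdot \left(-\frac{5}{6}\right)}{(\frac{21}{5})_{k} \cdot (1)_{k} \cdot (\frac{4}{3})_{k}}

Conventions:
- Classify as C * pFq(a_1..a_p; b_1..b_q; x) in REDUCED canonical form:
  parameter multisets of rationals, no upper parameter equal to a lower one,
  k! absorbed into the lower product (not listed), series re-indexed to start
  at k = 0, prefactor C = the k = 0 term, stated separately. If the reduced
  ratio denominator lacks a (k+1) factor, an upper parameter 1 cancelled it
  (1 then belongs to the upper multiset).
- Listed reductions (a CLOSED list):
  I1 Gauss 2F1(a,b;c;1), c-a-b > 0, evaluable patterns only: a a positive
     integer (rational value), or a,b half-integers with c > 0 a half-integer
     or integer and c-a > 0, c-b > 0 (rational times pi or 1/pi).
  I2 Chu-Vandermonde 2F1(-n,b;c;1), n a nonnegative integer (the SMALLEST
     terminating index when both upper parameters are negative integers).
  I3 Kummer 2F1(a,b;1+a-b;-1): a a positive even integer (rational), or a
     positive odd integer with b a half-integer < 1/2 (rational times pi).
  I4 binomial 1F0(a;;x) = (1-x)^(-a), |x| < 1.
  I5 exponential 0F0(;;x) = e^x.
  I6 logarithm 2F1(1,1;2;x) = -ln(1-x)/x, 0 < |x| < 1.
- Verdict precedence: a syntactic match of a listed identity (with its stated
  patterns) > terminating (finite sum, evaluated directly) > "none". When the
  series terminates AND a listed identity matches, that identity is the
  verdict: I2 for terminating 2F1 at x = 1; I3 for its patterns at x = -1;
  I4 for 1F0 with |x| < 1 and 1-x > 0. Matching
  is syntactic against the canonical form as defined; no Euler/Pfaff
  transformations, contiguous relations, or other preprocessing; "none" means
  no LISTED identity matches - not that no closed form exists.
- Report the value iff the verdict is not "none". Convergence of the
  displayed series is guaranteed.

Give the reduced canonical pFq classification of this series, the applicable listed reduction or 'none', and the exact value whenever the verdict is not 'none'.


Classification (C = -\frac{5}{6}): 2F1 with upper {-\frac{1}{5}, 3}, lower {\frac{21}{5}}, argument x = -1. Verdict: none here - no I1-I6 shape fits x = -1 with lower {\frac{21}{5}}.

Key step: t_0 = -\frac{5}{6} here, and the running product (C = -5/6) telescopes to a rising factorial.
Ratio: r(k) = -1 * (k-\frac{1}{5}) (k+3) / [(k+\frac{21}{5}) (k+1)] - rational; roots negated = parameters, x = -1, C = -\frac{5}{6}.


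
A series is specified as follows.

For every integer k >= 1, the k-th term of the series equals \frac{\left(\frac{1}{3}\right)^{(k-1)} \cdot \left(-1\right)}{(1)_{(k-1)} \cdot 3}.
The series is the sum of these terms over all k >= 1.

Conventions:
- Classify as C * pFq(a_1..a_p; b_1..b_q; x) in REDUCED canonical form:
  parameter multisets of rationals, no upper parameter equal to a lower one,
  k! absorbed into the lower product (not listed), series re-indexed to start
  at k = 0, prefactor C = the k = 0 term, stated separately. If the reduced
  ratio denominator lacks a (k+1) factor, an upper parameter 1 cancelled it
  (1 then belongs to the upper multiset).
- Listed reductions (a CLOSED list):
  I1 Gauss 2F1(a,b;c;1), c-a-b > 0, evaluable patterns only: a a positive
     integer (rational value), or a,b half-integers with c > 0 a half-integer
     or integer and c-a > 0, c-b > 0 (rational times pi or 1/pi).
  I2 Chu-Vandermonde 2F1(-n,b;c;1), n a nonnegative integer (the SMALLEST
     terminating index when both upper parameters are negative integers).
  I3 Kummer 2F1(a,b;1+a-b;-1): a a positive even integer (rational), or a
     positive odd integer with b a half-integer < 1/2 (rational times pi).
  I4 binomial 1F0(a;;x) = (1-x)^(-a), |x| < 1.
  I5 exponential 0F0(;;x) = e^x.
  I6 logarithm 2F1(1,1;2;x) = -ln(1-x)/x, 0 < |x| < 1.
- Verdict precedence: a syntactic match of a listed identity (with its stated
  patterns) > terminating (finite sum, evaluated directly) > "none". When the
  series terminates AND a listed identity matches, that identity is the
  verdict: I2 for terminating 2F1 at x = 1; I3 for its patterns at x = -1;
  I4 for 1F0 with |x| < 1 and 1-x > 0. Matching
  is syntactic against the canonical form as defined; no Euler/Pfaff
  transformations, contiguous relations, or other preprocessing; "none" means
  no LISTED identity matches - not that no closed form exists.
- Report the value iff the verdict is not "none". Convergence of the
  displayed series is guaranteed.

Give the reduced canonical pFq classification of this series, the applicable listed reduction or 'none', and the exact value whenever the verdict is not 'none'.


This is -\frac{1}{3} * 0F0(-; -; \frac{1}{3}) in reduced canonical form. Verdict (x = \frac{1}{3}): the I5 exponential reduction applies (the 0F0 exponential series at x = \frac{1}{3}). Sum: \left(-\frac{1}{3}\right) \cdot e^{\frac{1}{3}}.

Structural cue: from the first term -\frac{1}{3}: (1)_k (prefactor -1/3) is k! itself.
Consecutive-term ratio: r(k) = \frac{1}{3} * 1 / [(k+1)] ; factor over Q: parameters, x = \frac{1}{3}, and C = -\frac{1}{3}.


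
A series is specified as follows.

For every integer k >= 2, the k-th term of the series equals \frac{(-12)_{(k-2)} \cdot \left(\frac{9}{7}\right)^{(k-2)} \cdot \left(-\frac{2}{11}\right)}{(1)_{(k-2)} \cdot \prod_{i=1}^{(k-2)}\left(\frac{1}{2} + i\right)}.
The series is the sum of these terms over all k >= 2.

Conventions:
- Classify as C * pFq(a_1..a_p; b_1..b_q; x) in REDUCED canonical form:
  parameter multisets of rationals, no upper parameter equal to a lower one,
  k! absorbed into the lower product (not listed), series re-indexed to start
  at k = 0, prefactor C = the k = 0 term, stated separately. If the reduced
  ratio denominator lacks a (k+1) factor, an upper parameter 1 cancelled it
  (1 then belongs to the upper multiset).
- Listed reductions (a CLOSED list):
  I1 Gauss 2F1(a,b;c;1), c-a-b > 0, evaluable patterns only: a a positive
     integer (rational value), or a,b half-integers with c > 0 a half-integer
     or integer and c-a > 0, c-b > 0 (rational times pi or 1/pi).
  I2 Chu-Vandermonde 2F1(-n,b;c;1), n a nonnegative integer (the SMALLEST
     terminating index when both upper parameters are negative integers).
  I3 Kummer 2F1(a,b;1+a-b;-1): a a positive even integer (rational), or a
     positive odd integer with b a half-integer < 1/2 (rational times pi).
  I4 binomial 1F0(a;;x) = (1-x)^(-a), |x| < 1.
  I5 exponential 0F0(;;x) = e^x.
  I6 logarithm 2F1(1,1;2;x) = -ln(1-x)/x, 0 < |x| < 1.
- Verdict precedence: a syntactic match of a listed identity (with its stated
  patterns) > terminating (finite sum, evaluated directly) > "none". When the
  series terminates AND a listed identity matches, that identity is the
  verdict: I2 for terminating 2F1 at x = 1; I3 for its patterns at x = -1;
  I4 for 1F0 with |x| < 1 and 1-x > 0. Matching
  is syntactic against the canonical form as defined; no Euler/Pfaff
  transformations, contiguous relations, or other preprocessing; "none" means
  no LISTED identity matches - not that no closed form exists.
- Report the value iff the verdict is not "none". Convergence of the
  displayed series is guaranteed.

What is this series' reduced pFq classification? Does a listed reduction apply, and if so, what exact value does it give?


The tell: with t_0 = -\frac{2}{11}, the lower running product (C = -2/11) is a rising factorial.
Ratio: r(k) = \frac{9}{7} * (k-12) / [(k+\frac{3}{2}) (k+1)] - rational in k. x = \frac{9}{7}; t_0 = -\frac{2}{11}; negate the roots.

Classification (C = -\frac{2}{11}): 1F1 with upper {-12}, lower {\frac{3}{2}}, argument x = \frac{9}{7}. Verdict: terminating - upper -12 stops the sum at k = 12; the 13 terms are added exactly. Exact value: -\frac{16013694241159014478}{381038015119763588125}.


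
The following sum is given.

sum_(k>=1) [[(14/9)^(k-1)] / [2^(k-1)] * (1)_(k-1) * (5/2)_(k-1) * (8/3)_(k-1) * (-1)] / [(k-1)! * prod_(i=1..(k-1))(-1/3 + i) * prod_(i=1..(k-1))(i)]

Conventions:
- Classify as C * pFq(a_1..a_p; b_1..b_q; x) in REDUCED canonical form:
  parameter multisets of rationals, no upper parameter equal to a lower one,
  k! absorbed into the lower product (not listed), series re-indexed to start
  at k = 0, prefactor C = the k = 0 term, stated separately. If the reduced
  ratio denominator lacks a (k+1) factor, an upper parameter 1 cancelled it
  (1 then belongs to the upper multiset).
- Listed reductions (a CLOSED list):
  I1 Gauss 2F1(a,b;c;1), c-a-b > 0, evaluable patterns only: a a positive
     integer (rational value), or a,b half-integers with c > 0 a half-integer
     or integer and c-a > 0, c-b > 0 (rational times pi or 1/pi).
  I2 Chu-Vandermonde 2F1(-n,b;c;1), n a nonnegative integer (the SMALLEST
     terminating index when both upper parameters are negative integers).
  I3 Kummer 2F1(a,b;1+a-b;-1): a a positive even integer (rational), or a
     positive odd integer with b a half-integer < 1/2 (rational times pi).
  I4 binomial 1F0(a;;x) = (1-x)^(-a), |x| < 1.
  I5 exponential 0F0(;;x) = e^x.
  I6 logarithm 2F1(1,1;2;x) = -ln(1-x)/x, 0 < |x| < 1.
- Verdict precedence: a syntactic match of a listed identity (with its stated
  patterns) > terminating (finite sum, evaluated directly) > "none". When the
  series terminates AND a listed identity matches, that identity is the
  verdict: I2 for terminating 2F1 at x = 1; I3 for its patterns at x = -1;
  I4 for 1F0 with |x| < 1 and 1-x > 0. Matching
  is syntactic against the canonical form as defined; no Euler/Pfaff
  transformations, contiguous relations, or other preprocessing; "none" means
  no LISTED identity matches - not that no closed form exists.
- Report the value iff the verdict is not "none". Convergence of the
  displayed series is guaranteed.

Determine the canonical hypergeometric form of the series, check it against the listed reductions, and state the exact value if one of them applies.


With C = -1: the canonical form is 2F1(5/2, 8/3; 2/3; 7/9). Verdict: no listed reduction: x = 7/9 and upper {5/2, 8/3} fail every I1-I6 pattern.

Key observation: t_0 = -1 here, and the two k-th powers (C = -1) combine into one argument.
Adjacent-term ratio: r(k) = (7/9) * (k+5/2) (k+8/3) / [(k+2/3) (k+1)] - rational in k. x = (7/9); t_0 = -1; negate the roots.


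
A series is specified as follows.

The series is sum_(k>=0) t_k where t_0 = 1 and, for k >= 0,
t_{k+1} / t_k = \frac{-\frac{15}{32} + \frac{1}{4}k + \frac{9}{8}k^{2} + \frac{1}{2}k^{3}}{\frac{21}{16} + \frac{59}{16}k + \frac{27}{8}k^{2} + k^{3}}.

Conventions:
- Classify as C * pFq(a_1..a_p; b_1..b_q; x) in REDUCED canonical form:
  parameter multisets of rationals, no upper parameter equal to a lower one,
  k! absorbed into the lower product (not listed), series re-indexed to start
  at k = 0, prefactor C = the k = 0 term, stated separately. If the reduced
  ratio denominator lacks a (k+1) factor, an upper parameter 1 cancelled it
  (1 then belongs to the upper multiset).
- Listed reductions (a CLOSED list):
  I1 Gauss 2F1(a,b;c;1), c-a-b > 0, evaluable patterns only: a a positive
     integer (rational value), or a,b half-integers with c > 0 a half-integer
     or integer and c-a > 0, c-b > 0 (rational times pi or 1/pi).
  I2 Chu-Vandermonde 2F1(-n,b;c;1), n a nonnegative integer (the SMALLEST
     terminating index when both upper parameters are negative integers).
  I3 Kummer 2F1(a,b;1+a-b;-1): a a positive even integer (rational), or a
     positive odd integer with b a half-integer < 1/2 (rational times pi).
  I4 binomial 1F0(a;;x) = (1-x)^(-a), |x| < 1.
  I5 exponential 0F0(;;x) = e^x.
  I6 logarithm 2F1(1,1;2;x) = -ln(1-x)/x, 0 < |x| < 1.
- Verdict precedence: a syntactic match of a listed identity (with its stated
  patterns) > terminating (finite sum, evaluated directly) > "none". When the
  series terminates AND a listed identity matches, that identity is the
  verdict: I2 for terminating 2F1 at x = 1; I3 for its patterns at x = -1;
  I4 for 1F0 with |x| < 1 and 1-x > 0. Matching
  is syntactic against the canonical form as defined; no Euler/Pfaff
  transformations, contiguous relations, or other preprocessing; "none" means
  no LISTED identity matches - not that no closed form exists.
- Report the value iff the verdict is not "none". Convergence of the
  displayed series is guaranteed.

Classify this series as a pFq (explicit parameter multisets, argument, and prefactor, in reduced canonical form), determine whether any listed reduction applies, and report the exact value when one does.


With C = 1: the canonical form is 2F1(-\frac{1}{2}, \frac{5}{4}; \frac{7}{8}; \frac{1}{2}). Verdict: none. Every listed pattern misses the 2F1 form at \frac{1}{2}, upper {-\frac{1}{2}, \frac{5}{4}}.

Key observation: from the first term 1: the ratio is unreduced: k + 3/2 divides both sides (C = 1, x = 1/2).
Consecutive-term ratio: r(k) = \frac{1}{2} * (k-\frac{1}{2}) (k+\frac{5}{4}) / [(k+\frac{7}{8}) (k+1)] - rational; roots negated = parameters, x = \frac{1}{2}, C = 1.


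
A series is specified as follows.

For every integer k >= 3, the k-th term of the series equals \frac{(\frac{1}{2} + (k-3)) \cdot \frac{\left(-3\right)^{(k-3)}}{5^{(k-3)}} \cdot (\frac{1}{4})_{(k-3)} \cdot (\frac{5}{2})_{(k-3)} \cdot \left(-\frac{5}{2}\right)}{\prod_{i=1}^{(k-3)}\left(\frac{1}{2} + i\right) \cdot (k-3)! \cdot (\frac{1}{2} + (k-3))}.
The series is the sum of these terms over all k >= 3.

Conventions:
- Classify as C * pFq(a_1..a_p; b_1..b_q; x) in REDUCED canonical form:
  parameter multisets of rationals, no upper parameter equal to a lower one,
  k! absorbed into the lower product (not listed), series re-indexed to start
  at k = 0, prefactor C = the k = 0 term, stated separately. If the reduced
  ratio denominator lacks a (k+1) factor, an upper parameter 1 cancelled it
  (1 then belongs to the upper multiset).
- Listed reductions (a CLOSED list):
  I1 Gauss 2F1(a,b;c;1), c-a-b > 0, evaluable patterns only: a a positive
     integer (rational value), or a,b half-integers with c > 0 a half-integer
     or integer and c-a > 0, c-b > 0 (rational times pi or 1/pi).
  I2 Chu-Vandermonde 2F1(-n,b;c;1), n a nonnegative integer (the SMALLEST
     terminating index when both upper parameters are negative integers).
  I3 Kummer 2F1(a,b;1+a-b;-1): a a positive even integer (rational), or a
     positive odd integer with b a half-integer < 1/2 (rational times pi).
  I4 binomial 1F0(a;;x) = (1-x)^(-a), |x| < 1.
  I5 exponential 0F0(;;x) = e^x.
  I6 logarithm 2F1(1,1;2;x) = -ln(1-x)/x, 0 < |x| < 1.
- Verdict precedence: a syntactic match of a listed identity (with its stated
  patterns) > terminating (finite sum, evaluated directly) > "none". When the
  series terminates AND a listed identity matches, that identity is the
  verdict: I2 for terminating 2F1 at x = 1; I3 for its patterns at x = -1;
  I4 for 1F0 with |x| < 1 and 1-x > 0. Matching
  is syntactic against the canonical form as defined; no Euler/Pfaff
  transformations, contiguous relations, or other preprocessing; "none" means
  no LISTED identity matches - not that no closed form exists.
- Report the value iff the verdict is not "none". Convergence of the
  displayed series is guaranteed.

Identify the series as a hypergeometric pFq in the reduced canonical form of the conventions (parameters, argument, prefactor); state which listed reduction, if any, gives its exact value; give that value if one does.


The tell: with t_0 = -\frac{5}{2}, the two geometric factors (C = -5/2) combine into one argument.
Term ratio: r(k) = -\frac{3}{5} * (k+\frac{1}{4}) (k+\frac{5}{2}) / [(k+\frac{3}{2}) (k+1)] ; factor over Q: parameters, x = -\frac{3}{5}, and C = -\frac{5}{2}.

Reduced: x = -\frac{3}{5}, 2F1, upper = {\frac{1}{4}, \frac{5}{2}}, lower = {\frac{3}{2}}, C = -\frac{5}{2}. Verdict: none. A 2F1 with upper {\frac{1}{4}, \frac{5}{2}} fits none of I1-I6 at x = -\frac{3}{5}; the sum runs forever.


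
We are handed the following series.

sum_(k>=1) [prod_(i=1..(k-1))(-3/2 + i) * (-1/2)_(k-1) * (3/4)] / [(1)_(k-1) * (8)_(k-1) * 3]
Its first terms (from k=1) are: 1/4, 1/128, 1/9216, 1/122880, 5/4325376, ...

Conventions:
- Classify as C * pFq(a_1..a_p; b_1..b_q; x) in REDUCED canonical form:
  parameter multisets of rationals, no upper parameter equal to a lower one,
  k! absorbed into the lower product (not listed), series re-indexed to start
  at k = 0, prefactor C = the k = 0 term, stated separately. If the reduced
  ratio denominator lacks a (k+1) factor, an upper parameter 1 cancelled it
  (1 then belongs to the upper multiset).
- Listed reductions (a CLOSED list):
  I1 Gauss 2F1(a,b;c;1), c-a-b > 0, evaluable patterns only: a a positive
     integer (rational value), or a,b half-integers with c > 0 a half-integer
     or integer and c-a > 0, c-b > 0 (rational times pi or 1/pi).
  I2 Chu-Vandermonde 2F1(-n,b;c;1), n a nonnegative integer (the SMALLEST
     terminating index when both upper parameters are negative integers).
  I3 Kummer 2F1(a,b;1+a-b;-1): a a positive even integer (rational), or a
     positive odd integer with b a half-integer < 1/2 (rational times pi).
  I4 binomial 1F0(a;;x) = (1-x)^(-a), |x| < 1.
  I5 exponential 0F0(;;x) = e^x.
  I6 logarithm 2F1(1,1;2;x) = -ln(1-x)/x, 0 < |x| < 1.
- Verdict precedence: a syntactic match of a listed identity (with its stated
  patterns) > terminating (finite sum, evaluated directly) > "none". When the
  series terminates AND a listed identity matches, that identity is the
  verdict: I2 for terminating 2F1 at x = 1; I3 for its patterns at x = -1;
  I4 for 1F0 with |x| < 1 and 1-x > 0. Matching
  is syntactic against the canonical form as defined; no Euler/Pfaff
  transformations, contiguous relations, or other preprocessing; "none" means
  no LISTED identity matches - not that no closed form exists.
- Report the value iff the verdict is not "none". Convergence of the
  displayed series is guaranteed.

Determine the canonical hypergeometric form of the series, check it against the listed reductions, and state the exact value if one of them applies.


Classification (C = 1/4): 2F1 with upper {-1/2, -1/2}, lower {8}, argument x = 1. Verdict (x = 1): the half-integer Gauss pattern (I1) applies (x = 1; upper {-1/2, -1/2} half-integers, c = 8 in the evaluable pattern). Value: (33554432/41409225) / pi.

First insight: x = 1 and the constant factors (prefactor 1/4) combine into one prefactor.
Adjacent-term ratio: r(k) = 1 * (k-1/2) (k-1/2) / [(k+8) (k+1)] - rational in k, leading ratio 1; with t_0 = 1/4, classification follows.


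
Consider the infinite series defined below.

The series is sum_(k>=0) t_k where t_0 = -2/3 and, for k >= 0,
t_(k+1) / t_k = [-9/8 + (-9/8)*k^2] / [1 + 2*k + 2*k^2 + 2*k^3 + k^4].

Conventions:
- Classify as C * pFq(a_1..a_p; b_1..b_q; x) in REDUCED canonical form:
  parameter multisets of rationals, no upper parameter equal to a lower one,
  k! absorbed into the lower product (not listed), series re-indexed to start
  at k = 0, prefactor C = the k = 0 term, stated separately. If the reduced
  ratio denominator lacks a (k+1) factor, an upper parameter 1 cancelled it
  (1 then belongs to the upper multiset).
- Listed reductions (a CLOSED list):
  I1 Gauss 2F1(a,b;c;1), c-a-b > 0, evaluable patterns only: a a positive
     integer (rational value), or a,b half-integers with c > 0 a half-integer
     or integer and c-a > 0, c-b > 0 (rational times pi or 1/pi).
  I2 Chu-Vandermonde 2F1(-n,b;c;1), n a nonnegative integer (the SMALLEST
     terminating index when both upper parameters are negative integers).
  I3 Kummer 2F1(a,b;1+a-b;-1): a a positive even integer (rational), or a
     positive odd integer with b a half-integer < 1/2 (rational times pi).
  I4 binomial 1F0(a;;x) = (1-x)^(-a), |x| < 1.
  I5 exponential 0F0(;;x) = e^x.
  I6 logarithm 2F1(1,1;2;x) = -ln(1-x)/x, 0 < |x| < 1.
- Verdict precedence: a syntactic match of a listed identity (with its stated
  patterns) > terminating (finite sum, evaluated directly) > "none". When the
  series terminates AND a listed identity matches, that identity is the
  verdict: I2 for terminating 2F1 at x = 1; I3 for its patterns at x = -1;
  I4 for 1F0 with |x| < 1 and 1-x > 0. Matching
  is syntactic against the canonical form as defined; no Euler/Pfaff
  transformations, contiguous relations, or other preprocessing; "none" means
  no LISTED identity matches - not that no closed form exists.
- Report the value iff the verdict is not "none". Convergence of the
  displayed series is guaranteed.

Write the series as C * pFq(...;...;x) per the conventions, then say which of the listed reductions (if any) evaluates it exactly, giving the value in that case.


At argument -9/8: a 0F1 with upper {-}, lower {1}, scaled by C = -2/3. Verdict: none. Every listed pattern misses the 0F1 form at -9/8, upper {-}.

The tell: from the first term -2/3: roots of the ratio polynomials (prefactor -2/3) are the negated parameters.
Ratio: r(k) = (-9/8) * 1 / [(k+1) (k+1)] ; factor over Q: parameters, x = (-9/8), and C = -2/3.


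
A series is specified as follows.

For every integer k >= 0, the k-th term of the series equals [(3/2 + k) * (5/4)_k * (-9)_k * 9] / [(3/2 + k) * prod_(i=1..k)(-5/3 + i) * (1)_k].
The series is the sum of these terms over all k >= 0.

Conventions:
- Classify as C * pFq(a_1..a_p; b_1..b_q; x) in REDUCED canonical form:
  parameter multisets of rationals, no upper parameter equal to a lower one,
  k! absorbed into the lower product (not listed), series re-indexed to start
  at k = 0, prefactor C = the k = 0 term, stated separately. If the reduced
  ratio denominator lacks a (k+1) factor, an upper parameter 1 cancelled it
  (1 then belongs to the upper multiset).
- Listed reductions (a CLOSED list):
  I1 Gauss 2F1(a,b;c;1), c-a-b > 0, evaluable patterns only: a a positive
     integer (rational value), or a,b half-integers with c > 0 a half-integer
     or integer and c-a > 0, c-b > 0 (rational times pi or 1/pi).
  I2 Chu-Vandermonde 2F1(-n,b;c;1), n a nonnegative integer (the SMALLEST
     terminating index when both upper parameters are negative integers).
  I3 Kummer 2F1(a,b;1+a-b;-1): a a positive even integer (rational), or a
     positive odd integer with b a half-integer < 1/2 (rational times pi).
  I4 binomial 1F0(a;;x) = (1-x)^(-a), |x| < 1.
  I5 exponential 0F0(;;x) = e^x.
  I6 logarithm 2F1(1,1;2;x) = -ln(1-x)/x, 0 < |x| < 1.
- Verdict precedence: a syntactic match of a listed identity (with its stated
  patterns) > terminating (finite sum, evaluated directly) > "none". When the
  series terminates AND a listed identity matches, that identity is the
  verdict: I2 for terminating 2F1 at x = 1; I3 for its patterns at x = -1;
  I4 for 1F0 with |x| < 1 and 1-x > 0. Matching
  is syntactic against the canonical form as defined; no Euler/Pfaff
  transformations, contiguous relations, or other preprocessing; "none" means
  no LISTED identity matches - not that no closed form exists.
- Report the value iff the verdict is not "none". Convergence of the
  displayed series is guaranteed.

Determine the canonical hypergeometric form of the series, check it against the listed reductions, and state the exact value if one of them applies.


x = 1 here; the reduced form reads 2F1, upper {-9, 5/4}, lower {-2/3}, C = 9. Verdict: this is Vandermonde's identity (I2) (terminating 2F1 at x = 1 with n = 9, b = 5/4, c = -2/3). Exact value: -1193693445/2550136832.

First insight: from the first term 9: (1)_k (C = 9) is k! itself.
Term ratio: r(k) = 1 * (k-9) (k+5/4) / [(k-2/3) (k+1)] - rational in k, leading ratio 1; with t_0 = 9, classification follows.


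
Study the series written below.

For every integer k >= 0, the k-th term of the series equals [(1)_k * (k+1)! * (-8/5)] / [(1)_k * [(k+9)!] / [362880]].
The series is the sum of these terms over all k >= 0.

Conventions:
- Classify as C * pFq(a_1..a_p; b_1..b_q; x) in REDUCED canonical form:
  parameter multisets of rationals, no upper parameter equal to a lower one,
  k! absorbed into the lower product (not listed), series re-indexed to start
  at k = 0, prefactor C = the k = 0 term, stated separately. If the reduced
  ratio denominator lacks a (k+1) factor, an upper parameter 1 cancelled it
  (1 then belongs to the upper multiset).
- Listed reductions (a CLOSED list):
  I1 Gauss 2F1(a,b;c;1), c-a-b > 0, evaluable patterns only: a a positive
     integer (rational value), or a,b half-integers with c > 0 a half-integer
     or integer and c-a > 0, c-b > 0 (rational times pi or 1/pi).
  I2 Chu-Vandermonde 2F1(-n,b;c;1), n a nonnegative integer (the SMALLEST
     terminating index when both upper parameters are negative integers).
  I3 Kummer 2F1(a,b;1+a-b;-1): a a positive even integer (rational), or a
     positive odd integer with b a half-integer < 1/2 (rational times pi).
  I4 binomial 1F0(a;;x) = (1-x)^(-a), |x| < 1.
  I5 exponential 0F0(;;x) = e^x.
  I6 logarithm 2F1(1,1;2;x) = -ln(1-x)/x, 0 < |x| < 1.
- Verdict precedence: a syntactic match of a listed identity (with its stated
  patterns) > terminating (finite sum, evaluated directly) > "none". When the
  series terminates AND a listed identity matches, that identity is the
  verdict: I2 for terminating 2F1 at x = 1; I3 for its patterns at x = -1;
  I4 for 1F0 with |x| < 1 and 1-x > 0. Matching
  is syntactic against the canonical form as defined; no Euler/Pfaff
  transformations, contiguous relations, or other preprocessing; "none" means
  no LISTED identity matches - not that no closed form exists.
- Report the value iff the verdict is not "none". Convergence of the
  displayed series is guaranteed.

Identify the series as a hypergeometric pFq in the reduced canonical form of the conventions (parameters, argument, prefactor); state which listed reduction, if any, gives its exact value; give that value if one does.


This is -8/5 * 2F1(1, 2; 10; 1) in reduced canonical form. Verdict: Gauss's theorem (I1) applies (x = 1: the Gamma ratio telescopes since c-a-b = 7 > 0 and a = 1 in Z>0). Exact value: -72/35.

Structural cue: x = 1 and the factorial ratio (C = -8/5) (k+a-1)!/(a-1)! is a rising factorial (a)_k.
Term ratio: r(k) = 1 * (k+1) (k+2) / [(k+10) (k+1)] - rational in k, leading ratio 1; with t_0 = -8/5, classification follows.


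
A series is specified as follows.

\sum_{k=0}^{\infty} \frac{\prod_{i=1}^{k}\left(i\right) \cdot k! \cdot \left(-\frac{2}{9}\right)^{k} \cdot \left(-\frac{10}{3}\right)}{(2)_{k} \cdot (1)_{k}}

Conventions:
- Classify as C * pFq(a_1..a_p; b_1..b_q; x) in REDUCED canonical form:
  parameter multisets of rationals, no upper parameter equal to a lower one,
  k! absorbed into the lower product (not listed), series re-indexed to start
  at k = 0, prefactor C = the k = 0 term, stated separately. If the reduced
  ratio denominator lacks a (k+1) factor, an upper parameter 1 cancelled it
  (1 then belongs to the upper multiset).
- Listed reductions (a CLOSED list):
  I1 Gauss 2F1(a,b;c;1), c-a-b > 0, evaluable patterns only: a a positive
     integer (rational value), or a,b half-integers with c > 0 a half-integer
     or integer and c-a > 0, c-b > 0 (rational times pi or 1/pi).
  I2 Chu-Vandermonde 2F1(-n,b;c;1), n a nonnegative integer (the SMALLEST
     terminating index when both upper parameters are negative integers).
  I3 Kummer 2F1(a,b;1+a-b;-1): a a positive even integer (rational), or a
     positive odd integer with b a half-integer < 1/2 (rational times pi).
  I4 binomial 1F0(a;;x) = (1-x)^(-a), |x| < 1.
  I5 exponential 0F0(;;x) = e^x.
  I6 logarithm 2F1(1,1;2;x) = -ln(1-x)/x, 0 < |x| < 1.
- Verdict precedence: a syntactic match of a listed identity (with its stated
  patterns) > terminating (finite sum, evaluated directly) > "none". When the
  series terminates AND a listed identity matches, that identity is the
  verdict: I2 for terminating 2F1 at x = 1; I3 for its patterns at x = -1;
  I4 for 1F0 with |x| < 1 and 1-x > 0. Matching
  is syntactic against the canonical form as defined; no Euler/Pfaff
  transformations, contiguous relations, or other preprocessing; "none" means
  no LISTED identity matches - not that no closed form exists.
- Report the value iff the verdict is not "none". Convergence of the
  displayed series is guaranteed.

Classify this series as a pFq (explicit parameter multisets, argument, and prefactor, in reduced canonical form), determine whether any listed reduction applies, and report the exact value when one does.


Canonical form: C = -\frac{10}{3} times 2F1 with upper {1, 1}, lower {2}, x = -\frac{2}{9}. Verdict: the I6 logarithm reduction fires (the logarithm: parameters (1,1;2), x = -\frac{2}{9}). Value: \left(-15\right) \cdot \ln\left(\frac{11}{9}\right).

Key step: with t_0 = -\frac{10}{3}, (1)_k (C = -10/3, x = -2/9) is k! itself.
Ratio: r(k) = -\frac{2}{9} * (k+1) (k+1) / [(k+2) (k+1)] - rational; roots negated = parameters, x = -\frac{2}{9}, C = -\frac{10}{3}.
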